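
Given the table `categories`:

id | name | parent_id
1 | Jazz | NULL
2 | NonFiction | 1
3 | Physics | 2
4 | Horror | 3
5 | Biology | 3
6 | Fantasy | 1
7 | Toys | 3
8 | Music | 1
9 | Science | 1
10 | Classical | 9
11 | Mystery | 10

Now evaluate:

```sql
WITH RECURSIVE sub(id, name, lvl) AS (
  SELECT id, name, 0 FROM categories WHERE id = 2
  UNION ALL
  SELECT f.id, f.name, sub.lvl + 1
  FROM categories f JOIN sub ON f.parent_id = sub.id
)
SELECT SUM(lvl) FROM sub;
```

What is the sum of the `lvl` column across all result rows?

Base: id=2 (NonFiction) at lvl 0.
Iteration 1: rows with parent_id in {2} -> Physics (id 3, lvl 1).
Iteration 2: rows with parent_id in {3} -> Horror (id 4, lvl 2), Biology (id 5, lvl 2), Toys (id 7, lvl 2).
Iteration 3: no rows with parent_id in {4,5,7}; recursion stops.
SUM(lvl) = 0 + 1 + 2 + 2 + 2 = 7.

7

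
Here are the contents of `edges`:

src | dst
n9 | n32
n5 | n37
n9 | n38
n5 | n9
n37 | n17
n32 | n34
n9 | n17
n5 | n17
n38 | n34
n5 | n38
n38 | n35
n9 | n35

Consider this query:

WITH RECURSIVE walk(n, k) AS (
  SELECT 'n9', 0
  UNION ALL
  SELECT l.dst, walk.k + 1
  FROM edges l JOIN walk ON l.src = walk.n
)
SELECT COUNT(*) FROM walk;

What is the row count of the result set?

8

Base: (n9, k=0).
Iteration 1: edges from {n9} -> (n17, k=1), (n32, k=1), (n35, k=1), (n38, k=1).
Iteration 2: edges from {n17,n32,n35,n38} -> (n34, k=2) x2, (n35, k=2). [UNION ALL keeps all 3 new rows, including repeats]
Iteration 3: no outgoing edges from {n34,n35}; recursion stops.
Total rows emitted: 8.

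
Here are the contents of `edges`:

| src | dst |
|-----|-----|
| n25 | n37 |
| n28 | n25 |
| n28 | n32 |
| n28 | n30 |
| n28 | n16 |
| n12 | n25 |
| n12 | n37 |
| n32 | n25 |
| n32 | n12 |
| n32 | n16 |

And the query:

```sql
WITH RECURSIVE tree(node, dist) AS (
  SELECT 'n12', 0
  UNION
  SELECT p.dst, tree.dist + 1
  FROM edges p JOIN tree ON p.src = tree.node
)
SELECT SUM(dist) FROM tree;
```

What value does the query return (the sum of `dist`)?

Base: (n12, dist=0).
Iteration 1: edges from {n12} -> (n25, dist=1), (n37, dist=1).
Iteration 2: edges from {n25,n37} -> (n37, dist=2).
Iteration 3: no outgoing edges from {n37}; recursion stops.
SUM(dist) = 0 + 1 + 1 + 2 = 4.

4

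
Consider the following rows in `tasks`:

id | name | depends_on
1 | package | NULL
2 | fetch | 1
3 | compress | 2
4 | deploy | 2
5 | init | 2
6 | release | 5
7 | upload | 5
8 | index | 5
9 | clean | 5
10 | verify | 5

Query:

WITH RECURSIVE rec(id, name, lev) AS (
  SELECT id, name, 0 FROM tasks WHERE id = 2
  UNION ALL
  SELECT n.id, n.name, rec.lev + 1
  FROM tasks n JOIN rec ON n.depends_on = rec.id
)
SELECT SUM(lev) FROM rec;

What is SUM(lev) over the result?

13

Base: id=2 (fetch) at lev 0.
Iteration 1: rows with depends_on in {2} -> compress (id 3, lev 1), deploy (id 4, lev 1), init (id 5, lev 1).
Iteration 2: rows with depends_on in {3,4,5} -> release (id 6, lev 2), upload (id 7, lev 2), index (id 8, lev 2), clean (id 9, lev 2), verify (id 10, lev 2).
Iteration 3: no rows with depends_on in {6,7,8,9,10}; recursion stops.
SUM(lev) = 0 + 1 + 1 + 1 + 2 + 2 + 2 + 2 + 2 = 13.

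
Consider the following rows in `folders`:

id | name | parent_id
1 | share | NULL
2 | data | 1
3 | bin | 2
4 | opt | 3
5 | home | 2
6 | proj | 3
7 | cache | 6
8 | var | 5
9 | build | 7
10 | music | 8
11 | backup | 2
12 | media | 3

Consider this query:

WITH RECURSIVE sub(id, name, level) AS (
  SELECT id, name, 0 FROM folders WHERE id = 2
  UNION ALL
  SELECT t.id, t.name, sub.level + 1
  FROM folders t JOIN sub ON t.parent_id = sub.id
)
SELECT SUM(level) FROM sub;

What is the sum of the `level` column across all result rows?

Base: id=2 (data) at level 0.
Iteration 1: rows with parent_id in {2} -> bin (id 3, level 1), home (id 5, level 1), backup (id 11, level 1).
Iteration 2: rows with parent_id in {3,5,11} -> opt (id 4, level 2), proj (id 6, level 2), var (id 8, level 2), media (id 12, level 2).
Iteration 3: rows with parent_id in {4,6,8,12} -> cache (id 7, level 3), music (id 10, level 3).
Iteration 4: rows with parent_id in {7,10} -> build (id 9, level 4).
Iteration 5: no rows with parent_id in {9}; recursion stops.
SUM(level) = 0 + 1 + 1 + 1 + 2 + 2 + 2 + 2 + 3 + 3 + 4 = 21.

21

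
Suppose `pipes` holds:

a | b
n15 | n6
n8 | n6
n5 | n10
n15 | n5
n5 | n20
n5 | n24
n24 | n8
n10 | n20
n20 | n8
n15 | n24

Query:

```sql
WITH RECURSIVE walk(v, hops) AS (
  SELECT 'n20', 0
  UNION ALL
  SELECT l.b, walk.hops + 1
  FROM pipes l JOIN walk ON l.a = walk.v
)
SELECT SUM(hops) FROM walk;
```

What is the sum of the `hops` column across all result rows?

3

Base: (n20, hops=0).
Iteration 1: edges from {n20} -> (n8, hops=1).
Iteration 2: edges from {n8} -> (n6, hops=2).
Iteration 3: no outgoing edges from {n6}; recursion stops.
SUM(hops) = 0 + 1 + 2 = 3.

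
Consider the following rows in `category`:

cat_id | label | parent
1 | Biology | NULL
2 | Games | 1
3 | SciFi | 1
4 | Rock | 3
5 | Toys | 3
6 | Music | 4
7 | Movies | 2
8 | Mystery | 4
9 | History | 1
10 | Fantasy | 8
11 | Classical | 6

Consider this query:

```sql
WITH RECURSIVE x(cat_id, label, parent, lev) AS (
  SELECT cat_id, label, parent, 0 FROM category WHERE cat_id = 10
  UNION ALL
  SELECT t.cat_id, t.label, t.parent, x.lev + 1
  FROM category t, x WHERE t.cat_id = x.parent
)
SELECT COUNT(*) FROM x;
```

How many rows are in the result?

Base: cat_id=10 (Fantasy), parent=8, lev 0.
Iteration 1: join on cat_id=8 -> Mystery (id 8, parent=4, lev 1).
Iteration 2: join on cat_id=4 -> Rock (id 4, parent=3, lev 2).
Iteration 3: join on cat_id=3 -> SciFi (id 3, parent=1, lev 3).
Iteration 4: join on cat_id=1 -> Biology (id 1, parent=NULL, lev 4).
Iteration 5: parent is NULL; no match; recursion stops.
Total rows emitted: 5.

5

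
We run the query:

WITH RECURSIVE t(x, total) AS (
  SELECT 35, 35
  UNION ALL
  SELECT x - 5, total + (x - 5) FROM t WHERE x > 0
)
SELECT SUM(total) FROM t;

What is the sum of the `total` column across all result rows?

840

Base: x=35, total=35.
Iteration 1: 35 > 0 holds -> x = 35 - 5 = 30, total = 35 + 30 = 65.
Iteration 2: 30 > 0 holds -> x = 30 - 5 = 25, total = 65 + 25 = 90.
Iteration 3: 25 > 0 holds -> x = 25 - 5 = 20, total = 90 + 20 = 110.
Iteration 4: 20 > 0 holds -> x = 20 - 5 = 15, total = 110 + 15 = 125.
Iteration 5: 15 > 0 holds -> x = 15 - 5 = 10, total = 125 + 10 = 135.
Iteration 6: 10 > 0 holds -> x = 10 - 5 = 5, total = 135 + 5 = 140.
Iteration 7: 5 > 0 holds -> x = 5 - 5 = 0, total = 140 + 0 = 140.
Iteration 8: 0 > 0 fails; recursion stops.
SUM(total) = 35 + 65 + 90 + 110 + 125 + 135 + 140 + 140 = 840.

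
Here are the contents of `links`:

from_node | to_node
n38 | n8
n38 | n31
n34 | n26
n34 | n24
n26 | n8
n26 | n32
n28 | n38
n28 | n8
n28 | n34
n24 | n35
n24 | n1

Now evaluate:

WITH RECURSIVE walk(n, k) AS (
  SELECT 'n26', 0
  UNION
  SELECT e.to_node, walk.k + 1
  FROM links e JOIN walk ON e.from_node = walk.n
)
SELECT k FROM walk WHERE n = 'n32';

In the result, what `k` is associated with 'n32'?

1

Base: (n26, k=0).
Iteration 1: edges from {n26} -> (n32, k=1), (n8, k=1).
Iteration 2: no outgoing edges from {n32,n8}; recursion stops.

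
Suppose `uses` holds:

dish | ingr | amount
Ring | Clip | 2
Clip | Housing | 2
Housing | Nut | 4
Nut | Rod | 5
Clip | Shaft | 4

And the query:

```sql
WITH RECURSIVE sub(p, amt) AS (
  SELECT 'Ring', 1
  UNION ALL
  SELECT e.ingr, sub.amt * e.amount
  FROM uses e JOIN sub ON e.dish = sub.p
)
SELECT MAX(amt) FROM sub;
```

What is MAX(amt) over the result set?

80

Base: (Ring, amt=1).
Iteration 1: components of {Ring} -> Clip = 1*2 = 2.
Iteration 2: components of {Clip} -> Housing = 2*2 = 4, Shaft = 2*4 = 8.
Iteration 3: components of {Housing,Shaft} -> Nut = 4*4 = 16.
Iteration 4: components of {Nut} -> Rod = 16*5 = 80.
Iteration 5: no further components; recursion stops.
amt values: 1, 2, 4, 8, 16, 80; the maximum is 80.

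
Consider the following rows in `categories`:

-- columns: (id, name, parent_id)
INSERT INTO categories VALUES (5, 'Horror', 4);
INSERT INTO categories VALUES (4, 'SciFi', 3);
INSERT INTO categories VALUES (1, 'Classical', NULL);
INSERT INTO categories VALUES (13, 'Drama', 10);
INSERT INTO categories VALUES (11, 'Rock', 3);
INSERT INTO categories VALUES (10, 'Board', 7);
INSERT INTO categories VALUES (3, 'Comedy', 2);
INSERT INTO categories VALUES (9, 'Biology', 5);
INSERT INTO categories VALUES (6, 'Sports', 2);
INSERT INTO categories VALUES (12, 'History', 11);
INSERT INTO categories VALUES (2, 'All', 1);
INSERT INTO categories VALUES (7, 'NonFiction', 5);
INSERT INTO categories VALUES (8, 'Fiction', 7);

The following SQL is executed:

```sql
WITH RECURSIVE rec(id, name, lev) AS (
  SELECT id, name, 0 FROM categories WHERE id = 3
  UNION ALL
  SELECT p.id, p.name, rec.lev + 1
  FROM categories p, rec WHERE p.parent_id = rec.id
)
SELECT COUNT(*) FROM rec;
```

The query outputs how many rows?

10

Base: id=3 (Comedy) at lev 0.
Iteration 1: rows with parent_id in {3} -> SciFi (id 4, lev 1), Rock (id 11, lev 1).
Iteration 2: rows with parent_id in {4,11} -> Horror (id 5, lev 2), History (id 12, lev 2).
Iteration 3: rows with parent_id in {5,12} -> NonFiction (id 7, lev 3), Biology (id 9, lev 3).
Iteration 4: rows with parent_id in {7,9} -> Fiction (id 8, lev 4), Board (id 10, lev 4).
Iteration 5: rows with parent_id in {8,10} -> Drama (id 13, lev 5).
Iteration 6: no rows with parent_id in {13}; recursion stops.
Total rows emitted: 10.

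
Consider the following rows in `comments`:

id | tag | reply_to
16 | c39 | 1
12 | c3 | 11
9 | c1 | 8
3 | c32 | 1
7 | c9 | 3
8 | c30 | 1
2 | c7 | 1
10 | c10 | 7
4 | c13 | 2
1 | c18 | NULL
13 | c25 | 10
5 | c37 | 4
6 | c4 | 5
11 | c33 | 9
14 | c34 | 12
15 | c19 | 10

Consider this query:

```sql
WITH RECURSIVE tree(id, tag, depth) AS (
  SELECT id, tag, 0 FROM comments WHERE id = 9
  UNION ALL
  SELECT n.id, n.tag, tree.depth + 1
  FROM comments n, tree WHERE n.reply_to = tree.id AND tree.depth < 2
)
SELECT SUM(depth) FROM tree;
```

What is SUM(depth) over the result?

3

Base: id=9 (c1) at depth 0.
Iteration 1: rows with reply_to in {9} -> c33 (id 11, depth 1).
Iteration 2: rows with reply_to in {11} -> c3 (id 12, depth 2).
Iteration 3: depth < 2 fails for all current rows; recursion stops.
SUM(depth) = 0 + 1 + 2 = 3.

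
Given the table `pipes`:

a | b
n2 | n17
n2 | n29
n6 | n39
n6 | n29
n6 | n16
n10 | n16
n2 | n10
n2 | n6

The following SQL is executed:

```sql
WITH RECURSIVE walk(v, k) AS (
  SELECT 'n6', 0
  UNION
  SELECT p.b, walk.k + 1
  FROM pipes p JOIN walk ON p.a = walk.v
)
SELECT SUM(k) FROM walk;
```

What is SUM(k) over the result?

Base: (n6, k=0).
Iteration 1: edges from {n6} -> (n16, k=1), (n29, k=1), (n39, k=1).
Iteration 2: no outgoing edges from {n16,n29,n39}; recursion stops.
SUM(k) = 0 + 1 + 1 + 1 = 3.

3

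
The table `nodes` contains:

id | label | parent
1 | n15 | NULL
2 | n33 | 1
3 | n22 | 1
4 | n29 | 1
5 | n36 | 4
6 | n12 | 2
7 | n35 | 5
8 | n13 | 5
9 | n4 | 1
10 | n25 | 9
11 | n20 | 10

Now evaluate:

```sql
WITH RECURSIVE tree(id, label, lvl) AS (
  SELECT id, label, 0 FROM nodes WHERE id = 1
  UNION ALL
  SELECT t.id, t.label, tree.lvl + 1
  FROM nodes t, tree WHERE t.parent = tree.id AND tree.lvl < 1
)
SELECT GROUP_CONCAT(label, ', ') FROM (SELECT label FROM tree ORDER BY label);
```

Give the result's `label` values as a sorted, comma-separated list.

Base: id=1 (n15) at lvl 0.
Iteration 1: rows with parent in {1} -> n33 (id 2, lvl 1), n22 (id 3, lvl 1), n29 (id 4, lvl 1), n4 (id 9, lvl 1).
Iteration 2: lvl < 1 fails for all current rows; recursion stops.

n15, n22, n29, n33, n4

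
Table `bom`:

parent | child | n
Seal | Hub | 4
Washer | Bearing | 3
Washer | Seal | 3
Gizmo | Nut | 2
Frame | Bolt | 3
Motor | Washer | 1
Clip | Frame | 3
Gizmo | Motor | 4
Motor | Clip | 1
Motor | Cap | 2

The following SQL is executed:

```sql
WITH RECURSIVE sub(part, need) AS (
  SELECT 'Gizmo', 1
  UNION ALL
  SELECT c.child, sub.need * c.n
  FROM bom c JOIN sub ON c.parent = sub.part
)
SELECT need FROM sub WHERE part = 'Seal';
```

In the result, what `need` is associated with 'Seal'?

Base: (Gizmo, need=1).
Iteration 1: components of {Gizmo} -> Motor = 1*4 = 4, Nut = 1*2 = 2.
Iteration 2: components of {Motor,Nut} -> Cap = 4*2 = 8, Clip = 4*1 = 4, Washer = 4*1 = 4.
Iteration 3: components of {Cap,Clip,Washer} -> Bearing = 4*3 = 12, Frame = 4*3 = 12, Seal = 4*3 = 12.
Iteration 4: components of {Bearing,Frame,Seal} -> Bolt = 12*3 = 36, Hub = 12*4 = 48.
Iteration 5: no further components; recursion stops.

12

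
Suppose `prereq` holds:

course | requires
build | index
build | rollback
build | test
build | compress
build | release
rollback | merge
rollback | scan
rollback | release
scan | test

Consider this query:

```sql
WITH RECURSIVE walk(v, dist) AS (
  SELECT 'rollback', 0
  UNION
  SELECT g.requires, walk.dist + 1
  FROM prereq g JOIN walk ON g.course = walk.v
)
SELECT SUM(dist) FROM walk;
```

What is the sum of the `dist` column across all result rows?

Base: (rollback, dist=0).
Iteration 1: edges from {rollback} -> (merge, dist=1), (release, dist=1), (scan, dist=1).
Iteration 2: edges from {merge,release,scan} -> (test, dist=2).
Iteration 3: no outgoing edges from {test}; recursion stops.
SUM(dist) = 0 + 1 + 1 + 1 + 2 = 5.

5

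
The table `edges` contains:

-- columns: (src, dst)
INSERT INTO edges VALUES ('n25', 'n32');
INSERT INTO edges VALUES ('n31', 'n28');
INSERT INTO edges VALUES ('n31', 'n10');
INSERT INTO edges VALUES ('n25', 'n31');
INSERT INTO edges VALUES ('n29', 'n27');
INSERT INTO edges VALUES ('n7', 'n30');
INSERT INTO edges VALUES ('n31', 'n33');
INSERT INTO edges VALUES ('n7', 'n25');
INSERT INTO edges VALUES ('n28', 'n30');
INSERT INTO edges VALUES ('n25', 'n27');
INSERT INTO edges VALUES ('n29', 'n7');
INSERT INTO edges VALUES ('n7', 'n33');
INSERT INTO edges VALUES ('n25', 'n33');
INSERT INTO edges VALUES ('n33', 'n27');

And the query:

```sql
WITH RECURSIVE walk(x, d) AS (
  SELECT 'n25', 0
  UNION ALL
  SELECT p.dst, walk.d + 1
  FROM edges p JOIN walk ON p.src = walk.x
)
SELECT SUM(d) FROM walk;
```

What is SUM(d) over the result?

18

Base: (n25, d=0).
Iteration 1: edges from {n25} -> (n27, d=1), (n31, d=1), (n32, d=1), (n33, d=1).
Iteration 2: edges from {n27,n31,n32,n33} -> (n10, d=2), (n27, d=2), (n28, d=2), (n33, d=2).
Iteration 3: edges from {n10,n27,n28,n33} -> (n27, d=3), (n30, d=3).
Iteration 4: no outgoing edges from {n27,n30}; recursion stops.
SUM(d) = 0 + 1 + 1 + 1 + 1 + 2 + 2 + 2 + 2 + 3 + 3 = 18.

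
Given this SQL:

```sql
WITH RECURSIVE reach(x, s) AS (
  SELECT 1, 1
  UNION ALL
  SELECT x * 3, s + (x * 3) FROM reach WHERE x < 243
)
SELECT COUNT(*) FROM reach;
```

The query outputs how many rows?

Base: x=1, s=1.
Iteration 1: 1 < 243 holds -> x = 1 * 3 = 3, s = 1 + 3 = 4.
Iteration 2: 3 < 243 holds -> x = 3 * 3 = 9, s = 4 + 9 = 13.
Iteration 3: 9 < 243 holds -> x = 9 * 3 = 27, s = 13 + 27 = 40.
Iteration 4: 27 < 243 holds -> x = 27 * 3 = 81, s = 40 + 81 = 121.
Iteration 5: 81 < 243 holds -> x = 81 * 3 = 243, s = 121 + 243 = 364.
Iteration 6: 243 < 243 fails; recursion stops.
Total rows emitted: 6.

6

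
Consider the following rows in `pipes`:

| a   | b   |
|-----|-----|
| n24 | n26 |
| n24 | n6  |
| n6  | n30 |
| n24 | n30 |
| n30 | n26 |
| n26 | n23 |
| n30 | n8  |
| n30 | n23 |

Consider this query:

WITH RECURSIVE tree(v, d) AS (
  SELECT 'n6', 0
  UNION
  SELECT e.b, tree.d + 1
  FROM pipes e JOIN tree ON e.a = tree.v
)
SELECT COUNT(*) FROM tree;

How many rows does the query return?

6

Base: (n6, d=0).
Iteration 1: edges from {n6} -> (n30, d=1).
Iteration 2: edges from {n30} -> (n23, d=2), (n26, d=2), (n8, d=2).
Iteration 3: edges from {n23,n26,n8} -> (n23, d=3).
Iteration 4: no outgoing edges from {n23}; recursion stops.
Total rows emitted: 6.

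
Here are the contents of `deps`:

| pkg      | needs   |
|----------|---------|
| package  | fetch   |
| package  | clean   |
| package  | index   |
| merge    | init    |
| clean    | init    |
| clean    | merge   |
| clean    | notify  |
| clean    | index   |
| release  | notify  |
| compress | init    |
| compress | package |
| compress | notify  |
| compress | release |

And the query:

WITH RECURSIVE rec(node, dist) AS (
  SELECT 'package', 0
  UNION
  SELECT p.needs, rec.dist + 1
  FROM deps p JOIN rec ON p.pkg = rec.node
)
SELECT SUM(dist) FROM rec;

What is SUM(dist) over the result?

14

Base: (package, dist=0).
Iteration 1: edges from {package} -> (clean, dist=1), (fetch, dist=1), (index, dist=1).
Iteration 2: edges from {clean,fetch,index} -> (index, dist=2), (init, dist=2), (merge, dist=2), (notify, dist=2).
Iteration 3: edges from {index,init,merge,notify} -> (init, dist=3).
Iteration 4: no outgoing edges from {init}; recursion stops.
SUM(dist) = 0 + 1 + 1 + 1 + 2 + 2 + 2 + 2 + 3 = 14.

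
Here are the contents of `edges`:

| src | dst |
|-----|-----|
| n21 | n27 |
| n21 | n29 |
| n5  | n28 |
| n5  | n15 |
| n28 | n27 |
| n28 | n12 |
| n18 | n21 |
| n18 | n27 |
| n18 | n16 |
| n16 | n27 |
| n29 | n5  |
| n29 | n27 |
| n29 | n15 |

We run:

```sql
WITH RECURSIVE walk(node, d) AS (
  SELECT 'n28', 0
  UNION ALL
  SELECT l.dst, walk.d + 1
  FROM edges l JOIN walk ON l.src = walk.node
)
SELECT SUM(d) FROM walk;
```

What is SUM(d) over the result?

Base: (n28, d=0).
Iteration 1: edges from {n28} -> (n12, d=1), (n27, d=1).
Iteration 2: no outgoing edges from {n12,n27}; recursion stops.
SUM(d) = 0 + 1 + 1 = 2.

2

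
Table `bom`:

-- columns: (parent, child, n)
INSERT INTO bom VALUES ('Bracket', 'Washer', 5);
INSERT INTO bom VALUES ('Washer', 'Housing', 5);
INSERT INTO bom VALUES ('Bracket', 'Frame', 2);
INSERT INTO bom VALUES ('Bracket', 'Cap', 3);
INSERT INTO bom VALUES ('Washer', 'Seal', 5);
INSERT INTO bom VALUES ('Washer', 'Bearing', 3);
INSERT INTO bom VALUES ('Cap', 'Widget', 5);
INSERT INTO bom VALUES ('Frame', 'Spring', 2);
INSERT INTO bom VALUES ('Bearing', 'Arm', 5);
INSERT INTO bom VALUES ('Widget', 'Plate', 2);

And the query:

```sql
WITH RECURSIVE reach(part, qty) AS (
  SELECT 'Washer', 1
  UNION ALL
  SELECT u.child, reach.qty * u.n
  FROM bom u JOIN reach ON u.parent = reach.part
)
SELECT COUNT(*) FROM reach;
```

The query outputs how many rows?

Base: (Washer, qty=1).
Iteration 1: components of {Washer} -> Bearing = 1*3 = 3, Housing = 1*5 = 5, Seal = 1*5 = 5.
Iteration 2: components of {Bearing,Housing,Seal} -> Arm = 3*5 = 15.
Iteration 3: no further components; recursion stops.
Total rows emitted: 5.

5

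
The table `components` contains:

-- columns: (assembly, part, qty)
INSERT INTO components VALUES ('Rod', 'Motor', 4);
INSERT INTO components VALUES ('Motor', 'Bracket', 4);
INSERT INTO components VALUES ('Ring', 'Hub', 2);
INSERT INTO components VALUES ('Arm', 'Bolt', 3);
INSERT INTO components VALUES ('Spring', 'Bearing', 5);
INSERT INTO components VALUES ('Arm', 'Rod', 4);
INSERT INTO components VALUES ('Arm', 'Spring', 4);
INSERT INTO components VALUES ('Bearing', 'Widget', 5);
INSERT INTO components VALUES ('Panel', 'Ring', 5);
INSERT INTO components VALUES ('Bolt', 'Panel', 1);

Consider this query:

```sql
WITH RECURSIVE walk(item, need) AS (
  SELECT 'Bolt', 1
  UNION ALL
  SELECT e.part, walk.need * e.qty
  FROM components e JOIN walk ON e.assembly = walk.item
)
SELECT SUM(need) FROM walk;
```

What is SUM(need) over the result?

Base: (Bolt, need=1).
Iteration 1: components of {Bolt} -> Panel = 1*1 = 1.
Iteration 2: components of {Panel} -> Ring = 1*5 = 5.
Iteration 3: components of {Ring} -> Hub = 5*2 = 10.
Iteration 4: no further components; recursion stops.
SUM(need) = 1 + 1 + 5 + 10 = 17.

17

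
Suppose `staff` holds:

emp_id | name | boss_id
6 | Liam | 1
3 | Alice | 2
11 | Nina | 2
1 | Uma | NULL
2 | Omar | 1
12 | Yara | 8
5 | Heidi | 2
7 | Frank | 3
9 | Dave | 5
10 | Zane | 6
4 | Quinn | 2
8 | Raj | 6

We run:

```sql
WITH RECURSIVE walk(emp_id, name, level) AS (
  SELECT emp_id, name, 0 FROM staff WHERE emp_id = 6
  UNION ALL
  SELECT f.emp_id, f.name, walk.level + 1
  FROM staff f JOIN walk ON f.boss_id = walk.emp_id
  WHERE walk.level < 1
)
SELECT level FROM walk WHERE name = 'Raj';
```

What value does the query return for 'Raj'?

1

Base: emp_id=6 (Liam) at level 0.
Iteration 1: rows with boss_id in {6} -> Raj (id 8, level 1), Zane (id 10, level 1).
Iteration 2: level < 1 fails for all current rows; recursion stops.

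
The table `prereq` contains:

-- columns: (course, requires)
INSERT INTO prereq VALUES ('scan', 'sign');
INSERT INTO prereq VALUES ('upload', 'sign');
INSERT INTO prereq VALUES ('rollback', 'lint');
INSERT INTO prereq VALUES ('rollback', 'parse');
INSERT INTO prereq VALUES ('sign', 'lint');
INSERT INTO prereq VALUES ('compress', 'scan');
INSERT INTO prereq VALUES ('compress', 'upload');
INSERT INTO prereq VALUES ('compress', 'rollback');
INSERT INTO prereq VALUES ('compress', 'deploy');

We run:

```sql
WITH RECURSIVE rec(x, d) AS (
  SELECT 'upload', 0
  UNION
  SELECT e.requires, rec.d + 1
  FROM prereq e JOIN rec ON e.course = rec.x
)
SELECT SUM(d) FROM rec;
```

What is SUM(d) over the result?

3

Base: (upload, d=0).
Iteration 1: edges from {upload} -> (sign, d=1).
Iteration 2: edges from {sign} -> (lint, d=2).
Iteration 3: no outgoing edges from {lint}; recursion stops.
SUM(d) = 0 + 1 + 2 = 3.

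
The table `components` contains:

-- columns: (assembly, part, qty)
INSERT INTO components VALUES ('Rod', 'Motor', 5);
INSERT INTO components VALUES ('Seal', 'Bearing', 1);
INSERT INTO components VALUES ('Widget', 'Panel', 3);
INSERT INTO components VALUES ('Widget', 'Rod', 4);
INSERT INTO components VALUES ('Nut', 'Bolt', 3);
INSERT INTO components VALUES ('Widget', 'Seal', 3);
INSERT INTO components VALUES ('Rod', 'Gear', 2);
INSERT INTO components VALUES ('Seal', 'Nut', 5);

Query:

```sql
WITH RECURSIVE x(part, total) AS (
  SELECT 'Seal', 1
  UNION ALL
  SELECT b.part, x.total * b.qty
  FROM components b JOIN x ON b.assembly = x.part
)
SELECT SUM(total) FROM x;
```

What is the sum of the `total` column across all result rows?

22

Base: (Seal, total=1).
Iteration 1: components of {Seal} -> Bearing = 1*1 = 1, Nut = 1*5 = 5.
Iteration 2: components of {Bearing,Nut} -> Bolt = 5*3 = 15.
Iteration 3: no further components; recursion stops.
SUM(total) = 1 + 1 + 5 + 15 = 22.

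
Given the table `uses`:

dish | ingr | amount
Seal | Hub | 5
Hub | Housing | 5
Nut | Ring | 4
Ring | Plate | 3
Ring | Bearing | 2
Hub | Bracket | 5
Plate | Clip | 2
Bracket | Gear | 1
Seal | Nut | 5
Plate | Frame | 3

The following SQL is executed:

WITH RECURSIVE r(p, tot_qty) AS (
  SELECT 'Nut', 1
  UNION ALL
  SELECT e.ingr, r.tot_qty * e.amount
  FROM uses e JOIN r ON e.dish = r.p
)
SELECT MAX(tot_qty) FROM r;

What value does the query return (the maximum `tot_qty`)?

36

Base: (Nut, tot_qty=1).
Iteration 1: components of {Nut} -> Ring = 1*4 = 4.
Iteration 2: components of {Ring} -> Bearing = 4*2 = 8, Plate = 4*3 = 12.
Iteration 3: components of {Bearing,Plate} -> Clip = 12*2 = 24, Frame = 12*3 = 36.
Iteration 4: no further components; recursion stops.
tot_qty values: 1, 4, 12, 8, 36, 24; the maximum is 36.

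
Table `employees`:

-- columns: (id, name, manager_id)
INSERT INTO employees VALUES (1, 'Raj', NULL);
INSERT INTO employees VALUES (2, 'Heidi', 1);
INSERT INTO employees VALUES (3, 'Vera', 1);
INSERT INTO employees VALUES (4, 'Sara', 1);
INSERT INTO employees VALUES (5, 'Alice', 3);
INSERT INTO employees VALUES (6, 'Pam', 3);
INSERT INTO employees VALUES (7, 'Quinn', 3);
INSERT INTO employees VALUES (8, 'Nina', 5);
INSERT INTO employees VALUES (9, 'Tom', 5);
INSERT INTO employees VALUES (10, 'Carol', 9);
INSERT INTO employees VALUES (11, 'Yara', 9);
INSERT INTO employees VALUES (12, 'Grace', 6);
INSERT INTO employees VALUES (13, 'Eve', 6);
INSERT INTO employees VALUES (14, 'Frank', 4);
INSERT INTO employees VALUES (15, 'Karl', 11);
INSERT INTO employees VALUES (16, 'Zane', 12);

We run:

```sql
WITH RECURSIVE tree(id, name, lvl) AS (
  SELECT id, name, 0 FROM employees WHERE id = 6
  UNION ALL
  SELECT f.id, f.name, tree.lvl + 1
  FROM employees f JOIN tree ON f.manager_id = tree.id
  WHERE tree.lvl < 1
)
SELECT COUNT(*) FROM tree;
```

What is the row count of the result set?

Base: id=6 (Pam) at lvl 0.
Iteration 1: rows with manager_id in {6} -> Grace (id 12, lvl 1), Eve (id 13, lvl 1).
Iteration 2: lvl < 1 fails for all current rows; recursion stops.
Total rows emitted: 3.

3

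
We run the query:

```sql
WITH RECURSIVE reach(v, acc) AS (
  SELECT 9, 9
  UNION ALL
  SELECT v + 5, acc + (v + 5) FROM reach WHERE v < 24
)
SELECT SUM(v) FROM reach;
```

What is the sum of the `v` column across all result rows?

66

Base: v=9, acc=9.
Iteration 1: 9 < 24 holds -> v = 9 + 5 = 14, acc = 9 + 14 = 23.
Iteration 2: 14 < 24 holds -> v = 14 + 5 = 19, acc = 23 + 19 = 42.
Iteration 3: 19 < 24 holds -> v = 19 + 5 = 24, acc = 42 + 24 = 66.
Iteration 4: 24 < 24 fails; recursion stops.
SUM(v) = 9 + 14 + 19 + 24 = 66.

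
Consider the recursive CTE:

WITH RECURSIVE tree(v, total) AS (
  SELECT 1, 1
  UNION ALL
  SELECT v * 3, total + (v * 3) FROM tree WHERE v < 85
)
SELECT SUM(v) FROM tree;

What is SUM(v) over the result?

Base: v=1, total=1.
Iteration 1: 1 < 85 holds -> v = 1 * 3 = 3, total = 1 + 3 = 4.
Iteration 2: 3 < 85 holds -> v = 3 * 3 = 9, total = 4 + 9 = 13.
Iteration 3: 9 < 85 holds -> v = 9 * 3 = 27, total = 13 + 27 = 40.
Iteration 4: 27 < 85 holds -> v = 27 * 3 = 81, total = 40 + 81 = 121.
Iteration 5: 81 < 85 holds -> v = 81 * 3 = 243, total = 121 + 243 = 364.
Iteration 6: 243 < 85 fails; recursion stops.
SUM(v) = 1 + 3 + 9 + 27 + 81 + 243 = 364.

364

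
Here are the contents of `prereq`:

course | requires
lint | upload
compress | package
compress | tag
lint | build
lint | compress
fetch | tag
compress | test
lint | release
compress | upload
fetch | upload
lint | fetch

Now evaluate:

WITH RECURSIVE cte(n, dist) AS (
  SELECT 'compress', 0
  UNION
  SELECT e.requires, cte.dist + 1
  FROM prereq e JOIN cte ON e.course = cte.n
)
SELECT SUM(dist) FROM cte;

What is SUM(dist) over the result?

Base: (compress, dist=0).
Iteration 1: edges from {compress} -> (package, dist=1), (tag, dist=1), (test, dist=1), (upload, dist=1).
Iteration 2: no outgoing edges from {package,tag,test,upload}; recursion stops.
SUM(dist) = 0 + 1 + 1 + 1 + 1 = 4.

4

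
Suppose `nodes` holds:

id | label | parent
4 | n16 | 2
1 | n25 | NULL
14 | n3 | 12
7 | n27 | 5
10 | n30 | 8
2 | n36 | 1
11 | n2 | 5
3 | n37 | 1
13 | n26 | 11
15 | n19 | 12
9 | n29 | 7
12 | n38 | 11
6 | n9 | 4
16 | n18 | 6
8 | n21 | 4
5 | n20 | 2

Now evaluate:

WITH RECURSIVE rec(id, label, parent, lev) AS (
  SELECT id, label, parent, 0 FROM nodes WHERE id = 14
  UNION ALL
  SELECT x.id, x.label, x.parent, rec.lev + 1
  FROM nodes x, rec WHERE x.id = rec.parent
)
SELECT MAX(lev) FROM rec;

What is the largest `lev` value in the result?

Base: id=14 (n3), parent=12, lev 0.
Iteration 1: join on id=12 -> n38 (id 12, parent=11, lev 1).
Iteration 2: join on id=11 -> n2 (id 11, parent=5, lev 2).
Iteration 3: join on id=5 -> n20 (id 5, parent=2, lev 3).
Iteration 4: join on id=2 -> n36 (id 2, parent=1, lev 4).
Iteration 5: join on id=1 -> n25 (id 1, parent=NULL, lev 5).
Iteration 6: parent is NULL; no match; recursion stops.
lev values: 0, 1, 2, 3, 4, 5; the maximum is 5.

5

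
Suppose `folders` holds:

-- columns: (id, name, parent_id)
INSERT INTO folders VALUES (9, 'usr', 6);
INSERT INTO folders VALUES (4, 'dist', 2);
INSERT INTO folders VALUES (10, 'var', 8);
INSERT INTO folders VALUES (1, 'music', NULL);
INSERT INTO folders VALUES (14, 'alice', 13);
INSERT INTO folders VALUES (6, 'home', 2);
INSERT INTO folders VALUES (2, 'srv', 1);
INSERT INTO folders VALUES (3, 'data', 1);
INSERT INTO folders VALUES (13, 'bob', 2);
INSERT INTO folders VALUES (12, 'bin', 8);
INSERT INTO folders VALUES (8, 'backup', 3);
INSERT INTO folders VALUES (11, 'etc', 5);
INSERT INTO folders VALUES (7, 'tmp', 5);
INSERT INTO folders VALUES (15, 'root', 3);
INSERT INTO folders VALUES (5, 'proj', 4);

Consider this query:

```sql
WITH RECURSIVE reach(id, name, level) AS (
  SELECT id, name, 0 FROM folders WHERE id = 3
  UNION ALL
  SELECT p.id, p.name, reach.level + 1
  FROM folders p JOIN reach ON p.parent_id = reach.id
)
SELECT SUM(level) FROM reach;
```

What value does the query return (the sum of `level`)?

Base: id=3 (data) at level 0.
Iteration 1: rows with parent_id in {3} -> backup (id 8, level 1), root (id 15, level 1).
Iteration 2: rows with parent_id in {8,15} -> var (id 10, level 2), bin (id 12, level 2).
Iteration 3: no rows with parent_id in {10,12}; recursion stops.
SUM(level) = 0 + 1 + 1 + 2 + 2 = 6.

6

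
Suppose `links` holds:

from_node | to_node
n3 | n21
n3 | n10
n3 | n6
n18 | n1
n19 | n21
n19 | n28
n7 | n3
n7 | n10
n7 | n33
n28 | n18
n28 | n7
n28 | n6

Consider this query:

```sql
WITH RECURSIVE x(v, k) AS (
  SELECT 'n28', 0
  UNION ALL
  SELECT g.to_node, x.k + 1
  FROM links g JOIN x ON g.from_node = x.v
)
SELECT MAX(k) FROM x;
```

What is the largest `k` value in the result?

Base: (n28, k=0).
Iteration 1: edges from {n28} -> (n18, k=1), (n6, k=1), (n7, k=1).
Iteration 2: edges from {n18,n6,n7} -> (n1, k=2), (n10, k=2), (n3, k=2), (n33, k=2).
Iteration 3: edges from {n1,n10,n3,n33} -> (n10, k=3), (n21, k=3), (n6, k=3).
Iteration 4: no outgoing edges from {n10,n21,n6}; recursion stops.
k values: 0, 1, 1, 1, 2, 2, 2, 2, 3, 3, 3; the maximum is 3.

3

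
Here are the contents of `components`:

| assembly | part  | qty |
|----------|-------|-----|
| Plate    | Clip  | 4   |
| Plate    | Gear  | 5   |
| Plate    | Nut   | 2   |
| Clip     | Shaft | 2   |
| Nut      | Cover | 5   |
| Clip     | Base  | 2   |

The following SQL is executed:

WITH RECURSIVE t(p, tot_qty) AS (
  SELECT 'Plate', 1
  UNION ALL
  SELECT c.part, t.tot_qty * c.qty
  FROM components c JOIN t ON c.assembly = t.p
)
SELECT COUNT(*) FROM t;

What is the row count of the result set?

7

Base: (Plate, tot_qty=1).
Iteration 1: components of {Plate} -> Clip = 1*4 = 4, Gear = 1*5 = 5, Nut = 1*2 = 2.
Iteration 2: components of {Clip,Gear,Nut} -> Base = 4*2 = 8, Cover = 2*5 = 10, Shaft = 4*2 = 8.
Iteration 3: no further components; recursion stops.
Total rows emitted: 7.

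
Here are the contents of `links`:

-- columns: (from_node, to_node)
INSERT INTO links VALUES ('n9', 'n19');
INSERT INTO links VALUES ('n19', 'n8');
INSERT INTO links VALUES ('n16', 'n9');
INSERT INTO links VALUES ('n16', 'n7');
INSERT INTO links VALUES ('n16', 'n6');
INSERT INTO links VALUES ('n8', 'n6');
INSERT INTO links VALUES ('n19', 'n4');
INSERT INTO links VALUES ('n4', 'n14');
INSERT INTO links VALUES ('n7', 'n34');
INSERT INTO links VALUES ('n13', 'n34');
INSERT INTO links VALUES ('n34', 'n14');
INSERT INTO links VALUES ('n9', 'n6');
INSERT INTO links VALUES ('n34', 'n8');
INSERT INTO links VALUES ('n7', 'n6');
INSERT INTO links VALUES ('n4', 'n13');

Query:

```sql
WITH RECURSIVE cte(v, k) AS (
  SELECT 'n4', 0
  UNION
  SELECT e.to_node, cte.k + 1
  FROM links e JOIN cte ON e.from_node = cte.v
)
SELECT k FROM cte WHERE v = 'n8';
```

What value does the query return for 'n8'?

3

Base: (n4, k=0).
Iteration 1: edges from {n4} -> (n13, k=1), (n14, k=1).
Iteration 2: edges from {n13,n14} -> (n34, k=2).
Iteration 3: edges from {n34} -> (n14, k=3), (n8, k=3).
Iteration 4: edges from {n14,n8} -> (n6, k=4).
Iteration 5: no outgoing edges from {n6}; recursion stops.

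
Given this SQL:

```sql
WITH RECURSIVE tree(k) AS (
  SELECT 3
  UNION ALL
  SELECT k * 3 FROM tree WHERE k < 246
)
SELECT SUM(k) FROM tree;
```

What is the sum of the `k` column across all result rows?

1092

Base: k=3.
Iteration 1: 3 < 246 holds -> k = 3 * 3 = 9.
Iteration 2: 9 < 246 holds -> k = 9 * 3 = 27.
Iteration 3: 27 < 246 holds -> k = 27 * 3 = 81.
Iteration 4: 81 < 246 holds -> k = 81 * 3 = 243.
Iteration 5: 243 < 246 holds -> k = 243 * 3 = 729.
Iteration 6: 729 < 246 fails; recursion stops.
SUM(k) = 3 + 9 + 27 + 81 + 243 + 729 = 1092.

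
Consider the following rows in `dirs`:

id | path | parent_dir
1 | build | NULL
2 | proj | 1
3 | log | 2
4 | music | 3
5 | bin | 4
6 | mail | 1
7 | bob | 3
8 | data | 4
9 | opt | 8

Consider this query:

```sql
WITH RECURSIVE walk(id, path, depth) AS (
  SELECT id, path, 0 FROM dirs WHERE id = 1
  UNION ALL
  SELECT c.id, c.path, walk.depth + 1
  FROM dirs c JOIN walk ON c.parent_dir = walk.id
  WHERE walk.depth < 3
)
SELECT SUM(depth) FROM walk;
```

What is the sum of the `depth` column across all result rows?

10

Base: id=1 (build) at depth 0.
Iteration 1: rows with parent_dir in {1} -> proj (id 2, depth 1), mail (id 6, depth 1).
Iteration 2: rows with parent_dir in {2,6} -> log (id 3, depth 2).
Iteration 3: rows with parent_dir in {3} -> music (id 4, depth 3), bob (id 7, depth 3).
Iteration 4: depth < 3 fails for all current rows; recursion stops.
SUM(depth) = 0 + 1 + 1 + 2 + 3 + 3 = 10.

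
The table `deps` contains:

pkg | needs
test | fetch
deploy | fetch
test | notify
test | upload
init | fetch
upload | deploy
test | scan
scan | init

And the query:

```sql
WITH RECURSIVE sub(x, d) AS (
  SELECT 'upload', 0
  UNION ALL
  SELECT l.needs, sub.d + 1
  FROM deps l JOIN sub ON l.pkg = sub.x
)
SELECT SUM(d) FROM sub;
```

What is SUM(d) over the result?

Base: (upload, d=0).
Iteration 1: edges from {upload} -> (deploy, d=1).
Iteration 2: edges from {deploy} -> (fetch, d=2).
Iteration 3: no outgoing edges from {fetch}; recursion stops.
SUM(d) = 0 + 1 + 2 = 3.

3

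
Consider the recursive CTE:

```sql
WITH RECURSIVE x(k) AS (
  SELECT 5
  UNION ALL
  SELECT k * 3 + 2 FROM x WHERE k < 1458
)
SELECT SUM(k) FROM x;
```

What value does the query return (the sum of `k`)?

6551

Base: k=5.
Iteration 1: 5 < 1458 holds -> k = 5 * 3 + 2 = 17.
Iteration 2: 17 < 1458 holds -> k = 17 * 3 + 2 = 53.
Iteration 3: 53 < 1458 holds -> k = 53 * 3 + 2 = 161.
Iteration 4: 161 < 1458 holds -> k = 161 * 3 + 2 = 485.
Iteration 5: 485 < 1458 holds -> k = 485 * 3 + 2 = 1457.
Iteration 6: 1457 < 1458 holds -> k = 1457 * 3 + 2 = 4373.
Iteration 7: 4373 < 1458 fails; recursion stops.
SUM(k) = 5 + 17 + 53 + 161 + 485 + 1457 + 4373 = 6551.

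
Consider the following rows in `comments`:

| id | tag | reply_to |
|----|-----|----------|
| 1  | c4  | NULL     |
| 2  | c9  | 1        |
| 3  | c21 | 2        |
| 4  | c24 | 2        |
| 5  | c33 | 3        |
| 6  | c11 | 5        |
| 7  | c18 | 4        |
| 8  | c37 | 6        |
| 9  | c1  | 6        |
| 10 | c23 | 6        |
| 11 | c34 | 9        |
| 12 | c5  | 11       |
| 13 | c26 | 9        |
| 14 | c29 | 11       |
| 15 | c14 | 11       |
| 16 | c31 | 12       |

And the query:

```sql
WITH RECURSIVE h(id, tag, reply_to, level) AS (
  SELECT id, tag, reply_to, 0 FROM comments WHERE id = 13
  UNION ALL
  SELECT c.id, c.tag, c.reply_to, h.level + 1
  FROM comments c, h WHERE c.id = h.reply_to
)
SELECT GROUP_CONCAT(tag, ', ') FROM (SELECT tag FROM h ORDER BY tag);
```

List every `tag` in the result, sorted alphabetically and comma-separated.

Base: id=13 (c26), reply_to=9, level 0.
Iteration 1: join on id=9 -> c1 (id 9, reply_to=6, level 1).
Iteration 2: join on id=6 -> c11 (id 6, reply_to=5, level 2).
Iteration 3: join on id=5 -> c33 (id 5, reply_to=3, level 3).
Iteration 4: join on id=3 -> c21 (id 3, reply_to=2, level 4).
Iteration 5: join on id=2 -> c9 (id 2, reply_to=1, level 5).
Iteration 6: join on id=1 -> c4 (id 1, reply_to=NULL, level 6).
Iteration 7: reply_to is NULL; no match; recursion stops.

c1, c11, c21, c26, c33, c4, c9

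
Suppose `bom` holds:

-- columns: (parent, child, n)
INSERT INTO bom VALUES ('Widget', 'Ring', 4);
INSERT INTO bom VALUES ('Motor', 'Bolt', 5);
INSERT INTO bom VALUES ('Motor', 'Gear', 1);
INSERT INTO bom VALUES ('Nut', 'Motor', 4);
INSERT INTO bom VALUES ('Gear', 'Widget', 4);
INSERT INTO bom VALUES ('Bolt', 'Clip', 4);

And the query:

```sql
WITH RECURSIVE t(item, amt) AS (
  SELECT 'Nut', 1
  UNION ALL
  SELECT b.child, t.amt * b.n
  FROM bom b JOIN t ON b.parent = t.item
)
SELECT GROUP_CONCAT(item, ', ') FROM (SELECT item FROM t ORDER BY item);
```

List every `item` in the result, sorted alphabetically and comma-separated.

Base: (Nut, amt=1).
Iteration 1: components of {Nut} -> Motor = 1*4 = 4.
Iteration 2: components of {Motor} -> Bolt = 4*5 = 20, Gear = 4*1 = 4.
Iteration 3: components of {Bolt,Gear} -> Clip = 20*4 = 80, Widget = 4*4 = 16.
Iteration 4: components of {Clip,Widget} -> Ring = 16*4 = 64.
Iteration 5: no further components; recursion stops.

Bolt, Clip, Gear, Motor, Nut, Ring, Widget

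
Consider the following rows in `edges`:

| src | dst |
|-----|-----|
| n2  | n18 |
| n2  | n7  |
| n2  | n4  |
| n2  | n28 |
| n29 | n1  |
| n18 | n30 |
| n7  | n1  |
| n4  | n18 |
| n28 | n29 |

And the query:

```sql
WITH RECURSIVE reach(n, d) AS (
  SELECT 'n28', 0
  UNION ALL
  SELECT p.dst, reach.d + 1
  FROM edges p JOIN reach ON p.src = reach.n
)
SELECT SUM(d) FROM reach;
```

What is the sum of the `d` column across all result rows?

3

Base: (n28, d=0).
Iteration 1: edges from {n28} -> (n29, d=1).
Iteration 2: edges from {n29} -> (n1, d=2).
Iteration 3: no outgoing edges from {n1}; recursion stops.
SUM(d) = 0 + 1 + 2 = 3.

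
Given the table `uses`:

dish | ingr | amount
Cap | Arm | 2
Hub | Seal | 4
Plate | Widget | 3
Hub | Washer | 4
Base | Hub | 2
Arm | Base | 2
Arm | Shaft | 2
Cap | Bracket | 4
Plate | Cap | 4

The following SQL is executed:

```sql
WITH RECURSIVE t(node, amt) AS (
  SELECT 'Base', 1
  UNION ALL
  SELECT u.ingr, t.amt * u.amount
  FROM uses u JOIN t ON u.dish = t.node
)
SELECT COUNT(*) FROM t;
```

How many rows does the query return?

4

Base: (Base, amt=1).
Iteration 1: components of {Base} -> Hub = 1*2 = 2.
Iteration 2: components of {Hub} -> Seal = 2*4 = 8, Washer = 2*4 = 8.
Iteration 3: no further components; recursion stops.
Total rows emitted: 4.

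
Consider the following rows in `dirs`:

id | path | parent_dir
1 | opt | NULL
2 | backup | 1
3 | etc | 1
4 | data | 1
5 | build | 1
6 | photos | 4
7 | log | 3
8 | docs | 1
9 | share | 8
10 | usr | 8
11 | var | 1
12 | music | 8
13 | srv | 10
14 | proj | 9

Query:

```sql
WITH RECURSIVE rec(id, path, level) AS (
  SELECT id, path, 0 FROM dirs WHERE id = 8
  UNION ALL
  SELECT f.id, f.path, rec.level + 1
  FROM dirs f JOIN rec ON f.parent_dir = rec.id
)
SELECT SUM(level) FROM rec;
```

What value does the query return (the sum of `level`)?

7

Base: id=8 (docs) at level 0.
Iteration 1: rows with parent_dir in {8} -> share (id 9, level 1), usr (id 10, level 1), music (id 12, level 1).
Iteration 2: rows with parent_dir in {9,10,12} -> srv (id 13, level 2), proj (id 14, level 2).
Iteration 3: no rows with parent_dir in {13,14}; recursion stops.
SUM(level) = 0 + 1 + 1 + 1 + 2 + 2 = 7.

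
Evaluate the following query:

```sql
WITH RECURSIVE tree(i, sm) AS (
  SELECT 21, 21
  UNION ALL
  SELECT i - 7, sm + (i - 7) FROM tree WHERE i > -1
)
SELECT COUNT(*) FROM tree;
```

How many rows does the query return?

5

Base: i=21, sm=21.
Iteration 1: 21 > -1 holds -> i = 21 - 7 = 14, sm = 21 + 14 = 35.
Iteration 2: 14 > -1 holds -> i = 14 - 7 = 7, sm = 35 + 7 = 42.
Iteration 3: 7 > -1 holds -> i = 7 - 7 = 0, sm = 42 + 0 = 42.
Iteration 4: 0 > -1 holds -> i = 0 - 7 = -7, sm = 42 + -7 = 35.
Iteration 5: -7 > -1 fails; recursion stops.
Total rows emitted: 5.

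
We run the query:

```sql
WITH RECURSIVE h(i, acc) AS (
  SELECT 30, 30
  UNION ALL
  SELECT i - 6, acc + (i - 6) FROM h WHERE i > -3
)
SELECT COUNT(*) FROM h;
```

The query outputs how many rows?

Base: i=30, acc=30.
Iteration 1: 30 > -3 holds -> i = 30 - 6 = 24, acc = 30 + 24 = 54.
Iteration 2: 24 > -3 holds -> i = 24 - 6 = 18, acc = 54 + 18 = 72.
Iteration 3: 18 > -3 holds -> i = 18 - 6 = 12, acc = 72 + 12 = 84.
Iteration 4: 12 > -3 holds -> i = 12 - 6 = 6, acc = 84 + 6 = 90.
Iteration 5: 6 > -3 holds -> i = 6 - 6 = 0, acc = 90 + 0 = 90.
Iteration 6: 0 > -3 holds -> i = 0 - 6 = -6, acc = 90 + -6 = 84.
Iteration 7: -6 > -3 fails; recursion stops.
Total rows emitted: 7.

7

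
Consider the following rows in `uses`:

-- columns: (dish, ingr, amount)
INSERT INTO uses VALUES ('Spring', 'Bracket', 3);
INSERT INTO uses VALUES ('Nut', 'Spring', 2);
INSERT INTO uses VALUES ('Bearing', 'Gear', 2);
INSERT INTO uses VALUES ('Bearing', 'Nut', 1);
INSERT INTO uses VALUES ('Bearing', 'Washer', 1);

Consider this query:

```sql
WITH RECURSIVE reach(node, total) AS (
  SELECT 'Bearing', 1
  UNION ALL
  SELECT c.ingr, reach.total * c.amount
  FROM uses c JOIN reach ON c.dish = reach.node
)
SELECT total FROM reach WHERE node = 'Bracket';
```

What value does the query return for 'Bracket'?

Base: (Bearing, total=1).
Iteration 1: components of {Bearing} -> Gear = 1*2 = 2, Nut = 1*1 = 1, Washer = 1*1 = 1.
Iteration 2: components of {Gear,Nut,Washer} -> Spring = 1*2 = 2.
Iteration 3: components of {Spring} -> Bracket = 2*3 = 6.
Iteration 4: no further components; recursion stops.

6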